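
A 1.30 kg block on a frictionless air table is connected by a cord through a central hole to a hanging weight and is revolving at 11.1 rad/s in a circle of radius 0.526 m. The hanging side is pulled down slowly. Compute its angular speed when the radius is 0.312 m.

The constraining force is radial, so m r² ω about the center is conserved.
ω₂ = ω₁ (r₁/r₂)² = (11.1)(0.526/0.312)² = 31.55 rad/s.

ω₂ ≈ 31.5 rad/s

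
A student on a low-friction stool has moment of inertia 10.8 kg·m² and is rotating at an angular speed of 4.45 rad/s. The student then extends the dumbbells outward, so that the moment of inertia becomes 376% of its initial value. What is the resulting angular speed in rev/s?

ω₂ ≈ 0.188 rev/s

No external torque acts about the spin axis, so angular momentum is conserved.
I₂ = 3.76 × 10.8 = 40.61 kg·m².
ω₂ = I₁ω₁ / I₂ = (10.80)(4.45 rad/s) / (40.61) = 1.184 rad/s = 0.1884 rev/s.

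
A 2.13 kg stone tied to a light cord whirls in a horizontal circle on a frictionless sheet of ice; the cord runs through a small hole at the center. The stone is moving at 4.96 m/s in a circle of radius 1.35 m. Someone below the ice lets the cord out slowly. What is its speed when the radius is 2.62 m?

Central (radial) force ⇒ zero torque about the center ⇒ m v r is constant.
v₂ = v₁ r₁ / r₂ = (4.96)(1.35) / (2.62) = 2.556 m/s.

v₂ ≈ 2.56 m/s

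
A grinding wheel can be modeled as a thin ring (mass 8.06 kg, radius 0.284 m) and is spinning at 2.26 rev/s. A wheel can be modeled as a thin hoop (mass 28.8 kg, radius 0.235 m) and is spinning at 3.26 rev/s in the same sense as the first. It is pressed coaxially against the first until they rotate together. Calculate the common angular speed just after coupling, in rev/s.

No external torque acts about the common axis, so total angular momentum is conserved.
Moments of inertia: I_A = (8.06)(0.284)² = 0.6501 kg·m²; I_B = (28.8)(0.235)² = 1.590 kg·m².
Taking A's sense as positive: L = (0.6501)(2.26) + (1.590)(3.26) = 6.654 kg·m²·rev/s.
Combined I = 0.6501 + 1.590 = 2.241 kg·m².
ω_f = L / I = 6.654 / 2.241 = 2.970 rev/s.

|ω_f| ≈ 2.97 rev/s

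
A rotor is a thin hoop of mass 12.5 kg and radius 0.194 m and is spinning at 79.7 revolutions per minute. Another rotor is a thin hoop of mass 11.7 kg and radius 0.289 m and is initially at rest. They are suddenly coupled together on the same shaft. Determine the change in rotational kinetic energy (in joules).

No external torque acts about the common axis, so total angular momentum is conserved.
Moments of inertia: I_A = (12.5)(0.194)² = 0.4705 kg·m²; I_B = (11.7)(0.289)² = 0.9772 kg·m².
Taking A's sense as positive: L = (0.4705)(79.7) = 37.49 kg·m²·rpm.
Combined I = 0.4705 + 0.9772 = 1.448 kg·m².
ω_f = L / I = 37.49 / 1.448 = 25.90 rpm.
KE_i = ½ΣIω² = 16.39 J; KE_f = ½(1.448)(2.712)² = 5.325 J.

ΔKE ≈ -11.1 J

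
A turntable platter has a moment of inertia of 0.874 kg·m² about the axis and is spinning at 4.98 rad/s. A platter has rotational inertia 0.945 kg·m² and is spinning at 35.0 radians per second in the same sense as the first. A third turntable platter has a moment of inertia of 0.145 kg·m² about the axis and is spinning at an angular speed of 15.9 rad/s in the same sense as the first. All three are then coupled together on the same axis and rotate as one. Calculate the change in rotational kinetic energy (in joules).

The coupling torques are internal; angular momentum about the shared axis is conserved.
Taking A's sense as positive: L = (0.8740)(4.98) + (0.9450)(35.0) + (0.1450)(15.9) = 39.73 kg·m²·rad/s.
Combined I = 0.8740 + 0.9450 + 0.1450 = 1.964 kg·m².
ω_f = L / I = 39.73 / 1.964 = 20.23 rad/s.
KE_i = ½ΣIω² = 608.0 J; KE_f = ½(1.964)(20.23)² = 401.9 J.

ΔKE ≈ -206 J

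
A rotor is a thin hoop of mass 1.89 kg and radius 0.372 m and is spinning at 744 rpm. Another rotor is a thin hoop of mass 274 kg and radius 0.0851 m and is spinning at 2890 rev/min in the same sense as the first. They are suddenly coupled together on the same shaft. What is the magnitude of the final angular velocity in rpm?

|ω_f| ≈ 2640 rpm

The coupling torques are internal; angular momentum about the shared axis is conserved.
Moments of inertia: I_A = (1.89)(0.372)² = 0.2615 kg·m²; I_B = (274)(0.0851)² = 1.984 kg·m².
Taking A's sense as positive: L = (0.2615)(744) + (1.984)(2890) = 5929 kg·m²·rpm.
Combined I = 0.2615 + 1.984 = 2.246 kg·m².
ω_f = L / I = 5929 / 2.246 = 2640 rpm.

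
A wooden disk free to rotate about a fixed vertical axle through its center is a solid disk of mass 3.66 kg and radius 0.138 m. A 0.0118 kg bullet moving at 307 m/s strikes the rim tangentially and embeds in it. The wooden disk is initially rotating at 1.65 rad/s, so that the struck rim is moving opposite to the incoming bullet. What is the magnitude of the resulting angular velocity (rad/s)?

The axle reaction passes through the axle and exerts no torque about it; angular momentum about the axle is conserved through the impact.
I_p = ½(3.66)(0.138)² = 0.03485 kg·m². Taking the sense of the bullet's angular momentum as positive, L_{bullet} = m v R = (0.0118)(307)(0.138) = 0.4999 kg·m²/s.
L_i = −I_p ω_p + m v R = −(0.03485)(1.65) + 0.4999 = 0.4424 kg·m²/s.
After sticking, I_f = I_p + m R² = 0.03485 + (0.0118)(0.138)² = 0.03508 kg·m².
ω_f = L_i / I_f = 0.4424 / 0.03508 = 12.61 rad/s.

|ω_f| ≈ 12.6 rad/s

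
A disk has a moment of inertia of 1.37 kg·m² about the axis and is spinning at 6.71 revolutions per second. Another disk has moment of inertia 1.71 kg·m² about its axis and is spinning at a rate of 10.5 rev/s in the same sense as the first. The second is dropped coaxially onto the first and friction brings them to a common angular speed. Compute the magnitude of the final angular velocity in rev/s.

The coupling torques are internal; angular momentum about the shared axis is conserved.
Taking A's sense as positive: L = (1.370)(6.71) + (1.710)(10.5) = 27.15 kg·m²·rev/s.
Combined I = 1.370 + 1.710 = 3.080 kg·m².
ω_f = L / I = 27.15 / 3.080 = 8.814 rev/s.

|ω_f| ≈ 8.81 rev/s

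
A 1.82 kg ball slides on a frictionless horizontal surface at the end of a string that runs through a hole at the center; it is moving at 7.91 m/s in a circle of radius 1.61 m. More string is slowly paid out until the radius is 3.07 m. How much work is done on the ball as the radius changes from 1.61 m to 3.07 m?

W ≈ -41.3 J

The only horizontal force on the mass is along the cord (radial), so it exerts no torque about the hole and angular momentum m v r is conserved.
v₂ = v₁ r₁ / r₂ = (7.91)(1.61) / (3.07) = 4.148 m/s.
W = ΔKE = ½m(v₂² − v₁²) = -41.28 J.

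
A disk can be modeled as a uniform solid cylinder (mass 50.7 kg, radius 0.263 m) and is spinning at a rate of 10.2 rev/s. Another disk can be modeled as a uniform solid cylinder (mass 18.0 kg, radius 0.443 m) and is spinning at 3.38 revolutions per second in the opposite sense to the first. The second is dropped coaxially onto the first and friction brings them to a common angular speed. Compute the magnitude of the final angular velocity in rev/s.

|ω_f| ≈ 3.39 rev/s

No external torque acts about the common axis, so total angular momentum is conserved.
Moments of inertia: I_A = ½(50.7)(0.263)² = 1.753 kg·m²; I_B = ½(18.0)(0.443)² = 1.766 kg·m².
Taking A's sense as positive: L = (1.753)(10.2) − (1.766)(3.38) = 11.92 kg·m²·rev/s.
Combined I = 1.753 + 1.766 = 3.520 kg·m².
ω_f = L / I = 11.92 / 3.520 = 3.385 rev/s.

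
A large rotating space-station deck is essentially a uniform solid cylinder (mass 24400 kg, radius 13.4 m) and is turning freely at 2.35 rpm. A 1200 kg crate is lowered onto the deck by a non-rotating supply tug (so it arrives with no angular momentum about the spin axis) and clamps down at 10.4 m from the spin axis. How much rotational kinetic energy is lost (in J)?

No external torque acts about the spin axis; L_before = L_after.
I_p = ½(24400)(13.4)² = 2.191e+06 kg·m².
Added inertia Σmr² = (1200)(10.4)² = 1.298e+05 kg·m²; I_f = 2.191e+06 + 1.298e+05 = 2.320e+06 kg·m².
ω_f = I_p ω_i / I_f = (2.191e+06)(2.35) / 2.320e+06 = 2.219 rpm.
KE_i = ½(2.191e+06)(0.2461 rad/s)² = 66330 J; KE_f = ½(2.320e+06)(0.2323)² = 62620 J.

energy lost ≈ 3710 J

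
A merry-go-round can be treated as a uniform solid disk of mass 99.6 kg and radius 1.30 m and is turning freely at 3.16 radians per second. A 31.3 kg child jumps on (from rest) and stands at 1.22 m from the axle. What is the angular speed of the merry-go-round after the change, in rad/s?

No external torque acts about the axle; L_before = L_after.
I_p = ½(99.6)(1.30)² = 84.16 kg·m².
Added inertia Σmr² = (31.3)(1.22)² = 46.59 kg·m²; I_f = 84.16 + 46.59 = 130.7 kg·m².
ω_f = I_p ω_i / I_f = (84.16)(3.16) / 130.7 = 2.034 rad/s.

ω_f ≈ 2.03 rad/s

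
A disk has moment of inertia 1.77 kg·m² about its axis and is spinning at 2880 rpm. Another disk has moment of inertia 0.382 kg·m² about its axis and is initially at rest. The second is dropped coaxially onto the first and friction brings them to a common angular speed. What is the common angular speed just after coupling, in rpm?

|ω_f| ≈ 2370 rpm

The coupling torques are internal; angular momentum about the shared axis is conserved.
Taking A's sense as positive: L = (1.770)(2880) = 5098 kg·m²·rpm.
Combined I = 1.770 + 0.3820 = 2.152 kg·m².
ω_f = L / I = 5098 / 2.152 = 2369 rpm.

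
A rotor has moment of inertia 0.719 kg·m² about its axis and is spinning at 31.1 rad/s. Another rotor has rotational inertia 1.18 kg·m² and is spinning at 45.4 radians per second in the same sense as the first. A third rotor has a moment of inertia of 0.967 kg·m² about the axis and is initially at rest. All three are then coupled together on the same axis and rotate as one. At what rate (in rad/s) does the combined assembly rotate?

|ω_f| ≈ 26.5 rad/s

The coupling torques are internal; angular momentum about the shared axis is conserved.
Taking A's sense as positive: L = (0.7190)(31.1) + (1.180)(45.4) = 75.93 kg·m²·rad/s.
Combined I = 0.7190 + 1.180 + 0.9670 = 2.866 kg·m².
ω_f = L / I = 75.93 / 2.866 = 26.49 rad/s.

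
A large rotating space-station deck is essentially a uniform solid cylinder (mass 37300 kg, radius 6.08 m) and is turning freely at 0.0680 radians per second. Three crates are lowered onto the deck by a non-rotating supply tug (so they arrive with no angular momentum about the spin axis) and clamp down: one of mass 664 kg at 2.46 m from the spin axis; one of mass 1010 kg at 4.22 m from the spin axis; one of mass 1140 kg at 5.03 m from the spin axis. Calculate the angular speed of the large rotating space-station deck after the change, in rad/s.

ω_f ≈ 0.0633 rad/s

No external torque acts about the spin axis; L_before = L_after.
I_p = ½(37300)(6.08)² = 6.894e+05 kg·m².
Added inertia Σmr² = (664)(2.46)² + (1010)(4.22)² + (1140)(5.03)² = 50850 kg·m²; I_f = 6.894e+05 + 50850 = 7.403e+05 kg·m².
ω_f = I_p ω_i / I_f = (6.894e+05)(0.0680) / 7.403e+05 = 0.06333 rad/s.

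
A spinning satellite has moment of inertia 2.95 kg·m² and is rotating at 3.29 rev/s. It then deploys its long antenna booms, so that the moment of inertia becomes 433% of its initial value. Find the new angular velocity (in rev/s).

With no external torque about the axis, L is conserved: I₁ω₁ = I₂ω₂.
I₂ = 4.33 × 2.95 = 12.77 kg·m².
ω₂ = I₁ω₁ / I₂ = (2.950)(3.29 rev/s) / (12.77) = 0.7598 rev/s.

ω₂ ≈ 0.760 rev/s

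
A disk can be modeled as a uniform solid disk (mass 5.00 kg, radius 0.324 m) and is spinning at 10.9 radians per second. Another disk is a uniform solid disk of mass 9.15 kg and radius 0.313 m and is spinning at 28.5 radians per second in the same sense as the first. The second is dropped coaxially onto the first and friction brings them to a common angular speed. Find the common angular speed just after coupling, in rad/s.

|ω_f| ≈ 22.0 rad/s

No external torque acts about the common axis, so total angular momentum is conserved.
Moments of inertia: I_A = ½(5.00)(0.324)² = 0.2624 kg·m²; I_B = ½(9.15)(0.313)² = 0.4482 kg·m².
Taking A's sense as positive: L = (0.2624)(10.9) + (0.4482)(28.5) = 15.63 kg·m²·rad/s.
Combined I = 0.2624 + 0.4482 = 0.7106 kg·m².
ω_f = L / I = 15.63 / 0.7106 = 22.00 rad/s.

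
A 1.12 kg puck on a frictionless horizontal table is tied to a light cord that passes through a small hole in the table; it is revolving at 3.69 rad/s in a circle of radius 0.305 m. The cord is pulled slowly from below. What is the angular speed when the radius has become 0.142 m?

ω₂ ≈ 17.0 rad/s

No torque about the axis ⇒ m r₁² ω₁ = m r₂² ω₂.
ω₂ = ω₁ (r₁/r₂)² = (3.69)(0.305/0.142)² = 17.02 rad/s.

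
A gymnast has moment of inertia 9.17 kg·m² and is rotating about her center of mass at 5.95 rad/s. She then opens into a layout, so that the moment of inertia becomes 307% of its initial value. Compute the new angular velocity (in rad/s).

With no external torque about the axis, L is conserved: I₁ω₁ = I₂ω₂.
I₂ = 3.07 × 9.17 = 28.15 kg·m².
ω₂ = I₁ω₁ / I₂ = (9.170)(5.95 rad/s) / (28.15) = 1.938 rad/s.

ω₂ ≈ 1.94 rad/s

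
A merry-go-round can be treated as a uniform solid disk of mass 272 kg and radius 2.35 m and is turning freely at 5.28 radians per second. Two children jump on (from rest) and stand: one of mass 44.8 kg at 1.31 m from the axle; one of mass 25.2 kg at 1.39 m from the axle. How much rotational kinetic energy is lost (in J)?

The added mass arrives with no angular momentum about the axle, and any external torque about the axle is negligible, so the system's angular momentum is conserved.
I_p = ½(272)(2.35)² = 751.1 kg·m².
Added inertia Σmr² = (44.8)(1.31)² + (25.2)(1.39)² = 125.6 kg·m²; I_f = 751.1 + 125.6 = 876.6 kg·m².
ω_f = I_p ω_i / I_f = (751.1)(5.28) / 876.6 = 4.524 rad/s.
KE_i = ½(751.1)(5.280 rad/s)² = 10470 J; KE_f = ½(876.6)(4.524)² = 8970 J.

energy lost ≈ 1500 J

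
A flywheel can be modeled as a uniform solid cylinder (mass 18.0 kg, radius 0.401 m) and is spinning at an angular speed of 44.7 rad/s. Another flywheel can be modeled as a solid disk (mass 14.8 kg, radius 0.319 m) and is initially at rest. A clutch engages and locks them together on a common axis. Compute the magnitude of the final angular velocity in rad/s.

|ω_f| ≈ 29.4 rad/s

The coupling torques are internal; angular momentum about the shared axis is conserved.
Moments of inertia: I_A = ½(18.0)(0.401)² = 1.447 kg·m²; I_B = ½(14.8)(0.319)² = 0.7530 kg·m².
Taking A's sense as positive: L = (1.447)(44.7) = 64.69 kg·m²·rad/s.
Combined I = 1.447 + 0.7530 = 2.200 kg·m².
ω_f = L / I = 64.69 / 2.200 = 29.40 rad/s.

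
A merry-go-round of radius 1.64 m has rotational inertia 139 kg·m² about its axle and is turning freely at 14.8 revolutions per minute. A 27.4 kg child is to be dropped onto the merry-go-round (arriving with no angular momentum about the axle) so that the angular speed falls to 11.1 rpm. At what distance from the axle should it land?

r ≈ 1.30 m

No external torque acts about the axle; L_before = L_after.
I_p ω_i = (I_p + m r²) ω_f ⇒ m r² = I_p(ω_i/ω_f − 1) = 139.0(14.8/11.1 − 1) = 46.33 kg·m².
r = √(46.33/27.4) = 1.300 m.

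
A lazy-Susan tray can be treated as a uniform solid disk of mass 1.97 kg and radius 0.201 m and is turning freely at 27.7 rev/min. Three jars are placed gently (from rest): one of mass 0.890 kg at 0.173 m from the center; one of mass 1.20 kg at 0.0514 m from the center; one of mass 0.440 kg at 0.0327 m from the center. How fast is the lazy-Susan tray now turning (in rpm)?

ω_f ≈ 15.7 rpm

No external torque acts about the center; L_before = L_after.
I_p = ½(1.97)(0.201)² = 0.03979 kg·m².
Added inertia Σmr² = (0.890)(0.173)² + (1.20)(0.0514)² + (0.440)(0.0327)² = 0.03028 kg·m²; I_f = 0.03979 + 0.03028 = 0.07007 kg·m².
ω_f = I_p ω_i / I_f = (0.03979)(27.7) / 0.07007 = 15.73 rpm.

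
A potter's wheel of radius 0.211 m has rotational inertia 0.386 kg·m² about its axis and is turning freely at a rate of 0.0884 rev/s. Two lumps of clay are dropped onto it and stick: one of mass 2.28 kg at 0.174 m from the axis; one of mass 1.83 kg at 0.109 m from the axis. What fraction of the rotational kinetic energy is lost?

fraction ≈ 0.190

The added mass arrives with no angular momentum about the axis, and any external torque about the axis is negligible, so the system's angular momentum is conserved.
Added inertia Σmr² = (2.28)(0.174)² + (1.83)(0.109)² = 0.09077 kg·m²; I_f = 0.3860 + 0.09077 = 0.4768 kg·m².
ω_f = I_p ω_i / I_f = (0.3860)(0.0884) / 0.4768 = 0.07157 rev/s.
KE_i = ½(0.3860)(0.5554 rad/s)² = 0.05954 J; KE_f = ½(0.4768)(0.4497)² = 0.04821 J.
Fraction lost = 0.1904.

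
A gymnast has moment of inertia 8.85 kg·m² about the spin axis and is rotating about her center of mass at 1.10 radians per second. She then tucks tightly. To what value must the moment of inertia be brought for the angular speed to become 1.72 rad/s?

I₂ ≈ 5.66 kg·m²

With no external torque about the axis, L is conserved: I₁ω₁ = I₂ω₂.
I₂ = I₁ω₁ / ω₂ = (8.85)(1.10) / (1.72) = 5.660 kg·m².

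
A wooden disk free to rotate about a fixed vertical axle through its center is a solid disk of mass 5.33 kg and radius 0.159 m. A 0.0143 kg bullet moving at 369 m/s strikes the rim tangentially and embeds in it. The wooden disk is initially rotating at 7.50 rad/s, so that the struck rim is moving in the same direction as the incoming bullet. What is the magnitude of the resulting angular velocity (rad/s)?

|ω_f| ≈ 19.8 rad/s

About the axle the impulsive forces during the collision are internal, so angular momentum about that axis is conserved.
I_p = ½(5.33)(0.159)² = 0.06737 kg·m². Taking the sense of the bullet's angular momentum as positive, L_{bullet} = m v R = (0.0143)(369)(0.159) = 0.8390 kg·m²/s.
L_i = +I_p ω_p + m v R = +(0.06737)(7.50) + 0.8390 = 1.344 kg·m²/s.
After sticking, I_f = I_p + m R² = 0.06737 + (0.0143)(0.159)² = 0.06774 kg·m².
ω_f = L_i / I_f = 1.344 / 0.06774 = 19.85 rad/s.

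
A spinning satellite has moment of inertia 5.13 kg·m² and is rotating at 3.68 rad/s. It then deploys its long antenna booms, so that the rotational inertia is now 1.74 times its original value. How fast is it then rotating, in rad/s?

With no external torque about the axis, L is conserved: I₁ω₁ = I₂ω₂.
I₂ = 1.74 × 5.13 = 8.926 kg·m².
ω₂ = I₁ω₁ / I₂ = (5.130)(3.68 rad/s) / (8.926) = 2.115 rad/s.

ω₂ ≈ 2.11 rad/s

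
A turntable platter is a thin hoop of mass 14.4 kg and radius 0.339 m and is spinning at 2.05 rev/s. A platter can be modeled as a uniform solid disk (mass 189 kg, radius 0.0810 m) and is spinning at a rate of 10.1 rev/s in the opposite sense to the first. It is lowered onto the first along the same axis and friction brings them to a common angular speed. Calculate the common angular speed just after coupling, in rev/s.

No external torque acts about the common axis, so total angular momentum is conserved.
Moments of inertia: I_A = (14.4)(0.339)² = 1.655 kg·m²; I_B = ½(189)(0.0810)² = 0.6200 kg·m².
Taking A's sense as positive: L = (1.655)(2.05) − (0.6200)(10.1) = -2.870 kg·m²·rev/s.
Combined I = 1.655 + 0.6200 = 2.275 kg·m².
ω_f = L / I = -2.870 / 2.275 = -1.261 rev/s.

|ω_f| ≈ 1.26 rev/s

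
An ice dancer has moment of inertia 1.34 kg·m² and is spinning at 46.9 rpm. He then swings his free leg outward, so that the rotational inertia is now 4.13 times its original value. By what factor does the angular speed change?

No external torque acts about the spin axis, so angular momentum is conserved.
I₂ = 4.13 × 1.34 = 5.534 kg·m².
ω₂/ω₁ = I₁/I₂ = 1.340 / 5.534 = 0.2421.

ω₂/ω₁ ≈ 0.242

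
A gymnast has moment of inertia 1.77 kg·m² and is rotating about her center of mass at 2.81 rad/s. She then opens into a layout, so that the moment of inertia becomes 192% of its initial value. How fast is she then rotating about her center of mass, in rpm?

ω₂ ≈ 14.0 rpm

With no external torque about the axis, L is conserved: I₁ω₁ = I₂ω₂.
I₂ = 1.92 × 1.77 = 3.398 kg·m².
ω₂ = I₁ω₁ / I₂ = (1.770)(2.81 rad/s) / (3.398) = 1.464 rad/s = 13.98 rpm.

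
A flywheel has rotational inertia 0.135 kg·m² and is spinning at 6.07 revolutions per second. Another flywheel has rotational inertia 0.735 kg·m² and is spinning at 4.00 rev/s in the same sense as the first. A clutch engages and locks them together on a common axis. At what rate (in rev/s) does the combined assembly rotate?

|ω_f| ≈ 4.32 rev/s

The coupling torques are internal; angular momentum about the shared axis is conserved.
Taking A's sense as positive: L = (0.1350)(6.07) + (0.7350)(4.00) = 3.759 kg·m²·rev/s.
Combined I = 0.1350 + 0.7350 = 0.8700 kg·m².
ω_f = L / I = 3.759 / 0.8700 = 4.321 rev/s.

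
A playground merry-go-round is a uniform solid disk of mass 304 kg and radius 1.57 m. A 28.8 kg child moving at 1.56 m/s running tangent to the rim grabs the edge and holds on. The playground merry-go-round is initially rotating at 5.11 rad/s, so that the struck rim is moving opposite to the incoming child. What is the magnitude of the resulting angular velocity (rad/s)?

About the axle the impulsive forces during the collision are internal, so angular momentum about that axis is conserved.
I_p = ½(304)(1.57)² = 374.7 kg·m². Taking the sense of the child's angular momentum as positive, L_{child} = m v R = (28.8)(1.56)(1.57) = 70.54 kg·m²/s.
L_i = −I_p ω_p + m v R = −(374.7)(5.11) + 70.54 = -1844 kg·m²/s.
After sticking, I_f = I_p + m R² = 374.7 + (28.8)(1.57)² = 445.7 kg·m².
ω_f = L_i / I_f = -1844 / 445.7 = -4.138 rad/s.

|ω_f| ≈ 4.14 rad/s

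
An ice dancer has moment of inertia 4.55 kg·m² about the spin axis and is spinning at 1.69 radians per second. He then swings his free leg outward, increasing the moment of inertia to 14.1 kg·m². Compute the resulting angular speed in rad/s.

ω₂ ≈ 0.545 rad/s

Angular momentum about the spin axis is conserved since the torque about it is zero.
ω₂ = I₁ω₁ / I₂ = (4.550)(1.69 rad/s) / (14.10) = 0.5454 rad/s.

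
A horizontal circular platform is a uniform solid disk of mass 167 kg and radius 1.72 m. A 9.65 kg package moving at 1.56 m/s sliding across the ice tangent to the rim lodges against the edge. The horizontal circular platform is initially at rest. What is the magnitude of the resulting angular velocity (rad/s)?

|ω_f| ≈ 0.0940 rad/s

The axle reaction passes through the central axle and exerts no torque about it; angular momentum about the central axle is conserved through the impact.
I_p = ½(167)(1.72)² = 247.0 kg·m². Taking the sense of the package's angular momentum as positive, L_{package} = m v R = (9.65)(1.56)(1.72) = 25.89 kg·m²/s.
L_i = 0 + 25.89 = 25.89 kg·m²/s.
After sticking, I_f = I_p + m R² = 247.0 + (9.65)(1.72)² = 275.6 kg·m².
ω_f = L_i / I_f = 25.89 / 275.6 = 0.09396 rad/s.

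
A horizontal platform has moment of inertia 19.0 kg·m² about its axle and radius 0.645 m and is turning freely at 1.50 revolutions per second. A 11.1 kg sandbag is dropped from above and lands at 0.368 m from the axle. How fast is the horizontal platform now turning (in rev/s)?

No external torque acts about the axle; L_before = L_after.
Added inertia Σmr² = (11.1)(0.368)² = 1.503 kg·m²; I_f = 19.00 + 1.503 = 20.50 kg·m².
ω_f = I_p ω_i / I_f = (19.00)(1.50) / 20.50 = 1.390 rev/s.

ω_f ≈ 1.39 rev/s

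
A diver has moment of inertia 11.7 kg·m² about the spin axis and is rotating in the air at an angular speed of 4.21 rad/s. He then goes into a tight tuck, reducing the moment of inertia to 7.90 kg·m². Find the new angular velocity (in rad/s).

ω₂ ≈ 6.24 rad/s

No external torque acts about the spin axis, so angular momentum is conserved.
ω₂ = I₁ω₁ / I₂ = (11.70)(4.21 rad/s) / (7.900) = 6.235 rad/s.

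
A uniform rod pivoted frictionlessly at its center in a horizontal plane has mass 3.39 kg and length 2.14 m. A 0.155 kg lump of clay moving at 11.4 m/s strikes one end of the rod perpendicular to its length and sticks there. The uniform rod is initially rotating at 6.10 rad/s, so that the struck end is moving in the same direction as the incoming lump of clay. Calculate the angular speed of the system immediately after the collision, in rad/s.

The axle reaction passes through the pivot and exerts no torque about it; angular momentum about the pivot is conserved through the impact.
I_p = (1/12)(3.39)(2.14)² = 1.294 kg·m². Taking the sense of the lump of clay's angular momentum as positive, L_{lump} = m v R = (0.155)(11.4)(2.14/2) = 1.891 kg·m²/s.
L_i = +I_p ω_p + m v R = +(1.294)(6.10) + 1.891 = 9.782 kg·m²/s.
After sticking, I_f = I_p + m R² = 1.294 + (0.155)(2.14/2)² = 1.471 kg·m².
ω_f = L_i / I_f = 9.782 / 1.471 = 6.649 rad/s.

|ω_f| ≈ 6.65 rad/s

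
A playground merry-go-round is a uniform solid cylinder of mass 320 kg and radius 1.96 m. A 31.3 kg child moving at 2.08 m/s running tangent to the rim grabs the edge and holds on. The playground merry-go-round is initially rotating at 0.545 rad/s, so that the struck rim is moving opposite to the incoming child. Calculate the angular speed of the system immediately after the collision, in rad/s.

|ω_f| ≈ 0.282 rad/s

The axle reaction passes through the axle and exerts no torque about it; angular momentum about the axle is conserved through the impact.
I_p = ½(320)(1.96)² = 614.7 kg·m². Taking the sense of the child's angular momentum as positive, L_{child} = m v R = (31.3)(2.08)(1.96) = 127.6 kg·m²/s.
L_i = −I_p ω_p + m v R = −(614.7)(0.545) + 127.6 = -207.4 kg·m²/s.
After sticking, I_f = I_p + m R² = 614.7 + (31.3)(1.96)² = 734.9 kg·m².
ω_f = L_i / I_f = -207.4 / 734.9 = -0.2822 rad/s.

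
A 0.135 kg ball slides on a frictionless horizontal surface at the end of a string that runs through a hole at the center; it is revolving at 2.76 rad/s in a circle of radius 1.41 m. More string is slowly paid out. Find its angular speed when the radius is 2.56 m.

ω₂ ≈ 0.837 rad/s

No torque about the axis ⇒ m r₁² ω₁ = m r₂² ω₂.
ω₂ = ω₁ (r₁/r₂)² = (2.76)(1.41/2.56)² = 0.8373 rad/s.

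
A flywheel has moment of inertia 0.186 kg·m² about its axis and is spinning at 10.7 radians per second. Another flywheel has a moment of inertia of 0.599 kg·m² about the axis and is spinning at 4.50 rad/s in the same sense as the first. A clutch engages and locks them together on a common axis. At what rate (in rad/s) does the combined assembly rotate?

|ω_f| ≈ 5.97 rad/s

The coupling torques are internal; angular momentum about the shared axis is conserved.
Taking A's sense as positive: L = (0.1860)(10.7) + (0.5990)(4.50) = 4.686 kg·m²·rad/s.
Combined I = 0.1860 + 0.5990 = 0.7850 kg·m².
ω_f = L / I = 4.686 / 0.7850 = 5.969 rad/s.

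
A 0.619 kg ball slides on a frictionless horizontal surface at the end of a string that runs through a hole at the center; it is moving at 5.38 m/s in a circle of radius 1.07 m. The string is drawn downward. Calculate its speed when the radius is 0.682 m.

v₂ ≈ 8.44 m/s

Central (radial) force ⇒ zero torque about the center ⇒ m v r is constant.
v₂ = v₁ r₁ / r₂ = (5.38)(1.07) / (0.682) = 8.441 m/s.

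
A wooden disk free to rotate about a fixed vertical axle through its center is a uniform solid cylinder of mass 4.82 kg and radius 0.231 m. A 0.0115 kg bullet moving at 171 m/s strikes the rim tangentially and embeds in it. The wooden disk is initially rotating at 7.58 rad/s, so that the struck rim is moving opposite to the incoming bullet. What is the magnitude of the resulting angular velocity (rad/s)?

About the axle the impulsive forces during the collision are internal, so angular momentum about that axis is conserved.
I_p = ½(4.82)(0.231)² = 0.1286 kg·m². Taking the sense of the bullet's angular momentum as positive, L_{bullet} = m v R = (0.0115)(171)(0.231) = 0.4543 kg·m²/s.
L_i = −I_p ω_p + m v R = −(0.1286)(7.58) + 0.4543 = -0.5205 kg·m²/s.
After sticking, I_f = I_p + m R² = 0.1286 + (0.0115)(0.231)² = 0.1292 kg·m².
ω_f = L_i / I_f = -0.5205 / 0.1292 = -4.028 rad/s.

|ω_f| ≈ 4.03 rad/s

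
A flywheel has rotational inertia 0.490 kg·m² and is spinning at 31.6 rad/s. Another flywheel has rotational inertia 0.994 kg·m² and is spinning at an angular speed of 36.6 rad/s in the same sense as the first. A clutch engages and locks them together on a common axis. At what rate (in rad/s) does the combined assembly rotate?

The coupling torques are internal; angular momentum about the shared axis is conserved.
Taking A's sense as positive: L = (0.4900)(31.6) + (0.9940)(36.6) = 51.86 kg·m²·rad/s.
Combined I = 0.4900 + 0.9940 = 1.484 kg·m².
ω_f = L / I = 51.86 / 1.484 = 34.95 rad/s.

|ω_f| ≈ 34.9 rad/s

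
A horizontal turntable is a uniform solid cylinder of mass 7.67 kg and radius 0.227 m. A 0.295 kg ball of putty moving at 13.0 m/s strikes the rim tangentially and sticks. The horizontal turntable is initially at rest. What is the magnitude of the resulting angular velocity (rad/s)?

|ω_f| ≈ 4.09 rad/s

About the axle the impulsive forces during the collision are internal, so angular momentum about that axis is conserved.
I_p = ½(7.67)(0.227)² = 0.1976 kg·m². Taking the sense of the ball of putty's angular momentum as positive, L_{ball} = m v R = (0.295)(13.0)(0.227) = 0.8705 kg·m²/s.
L_i = 0 + 0.8705 = 0.8705 kg·m²/s.
After sticking, I_f = I_p + m R² = 0.1976 + (0.295)(0.227)² = 0.2128 kg·m².
ω_f = L_i / I_f = 0.8705 / 0.2128 = 4.091 rad/s.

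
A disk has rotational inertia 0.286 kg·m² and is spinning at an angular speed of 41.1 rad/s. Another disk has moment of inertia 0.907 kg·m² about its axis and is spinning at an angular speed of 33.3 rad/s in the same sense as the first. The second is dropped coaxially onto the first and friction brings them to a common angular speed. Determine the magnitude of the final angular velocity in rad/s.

|ω_f| ≈ 35.2 rad/s

The coupling torques are internal; angular momentum about the shared axis is conserved.
Taking A's sense as positive: L = (0.2860)(41.1) + (0.9070)(33.3) = 41.96 kg·m²·rad/s.
Combined I = 0.2860 + 0.9070 = 1.193 kg·m².
ω_f = L / I = 41.96 / 1.193 = 35.17 rad/s.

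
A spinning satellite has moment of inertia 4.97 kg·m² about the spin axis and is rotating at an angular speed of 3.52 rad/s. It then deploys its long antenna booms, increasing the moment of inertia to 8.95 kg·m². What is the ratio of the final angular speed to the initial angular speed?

ω₂/ω₁ ≈ 0.555

Angular momentum about the spin axis is conserved since the torque about it is zero.
ω₂/ω₁ = I₁/I₂ = 4.970 / 8.950 = 0.5553.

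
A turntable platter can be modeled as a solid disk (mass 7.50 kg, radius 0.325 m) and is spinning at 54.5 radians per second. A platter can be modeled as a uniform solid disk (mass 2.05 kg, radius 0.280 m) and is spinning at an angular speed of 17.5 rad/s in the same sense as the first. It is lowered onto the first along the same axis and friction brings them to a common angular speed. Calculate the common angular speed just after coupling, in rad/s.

No external torque acts about the common axis, so total angular momentum is conserved.
Moments of inertia: I_A = ½(7.50)(0.325)² = 0.3961 kg·m²; I_B = ½(2.05)(0.280)² = 0.08036 kg·m².
Taking A's sense as positive: L = (0.3961)(54.5) + (0.08036)(17.5) = 22.99 kg·m²·rad/s.
Combined I = 0.3961 + 0.08036 = 0.4765 kg·m².
ω_f = L / I = 22.99 / 0.4765 = 48.26 rad/s.

|ω_f| ≈ 48.3 rad/s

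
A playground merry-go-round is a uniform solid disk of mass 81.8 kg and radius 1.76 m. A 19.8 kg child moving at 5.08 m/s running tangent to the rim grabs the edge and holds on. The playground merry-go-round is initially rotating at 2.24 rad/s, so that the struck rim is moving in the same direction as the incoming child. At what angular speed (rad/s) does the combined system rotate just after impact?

The axle reaction passes through the axle and exerts no torque about it; angular momentum about the axle is conserved through the impact.
I_p = ½(81.8)(1.76)² = 126.7 kg·m². Taking the sense of the child's angular momentum as positive, L_{child} = m v R = (19.8)(5.08)(1.76) = 177.0 kg·m²/s.
L_i = +I_p ω_p + m v R = +(126.7)(2.24) + 177.0 = 460.8 kg·m²/s.
After sticking, I_f = I_p + m R² = 126.7 + (19.8)(1.76)² = 188.0 kg·m².
ω_f = L_i / I_f = 460.8 / 188.0 = 2.451 rad/s.

|ω_f| ≈ 2.45 rad/s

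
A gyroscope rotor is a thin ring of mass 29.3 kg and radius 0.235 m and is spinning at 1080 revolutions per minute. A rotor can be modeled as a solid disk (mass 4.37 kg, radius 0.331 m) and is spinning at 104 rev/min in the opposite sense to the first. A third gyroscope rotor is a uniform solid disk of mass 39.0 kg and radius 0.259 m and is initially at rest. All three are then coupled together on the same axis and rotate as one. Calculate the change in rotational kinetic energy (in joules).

ΔKE ≈ -5220 J

The coupling torques are internal; angular momentum about the shared axis is conserved.
Moments of inertia: I_A = (29.3)(0.235)² = 1.618 kg·m²; I_B = ½(4.37)(0.331)² = 0.2394 kg·m²; I_C = ½(39.0)(0.259)² = 1.308 kg·m².
Taking A's sense as positive: L = (1.618)(1080) − (0.2394)(104) = 1723 kg·m²·rpm.
Combined I = 1.618 + 0.2394 + 1.308 = 3.166 kg·m².
ω_f = L / I = 1723 / 3.166 = 544.2 rpm.
KE_i = ½ΣIω² = 10360 J; KE_f = ½(3.166)(56.99)² = 5140 J.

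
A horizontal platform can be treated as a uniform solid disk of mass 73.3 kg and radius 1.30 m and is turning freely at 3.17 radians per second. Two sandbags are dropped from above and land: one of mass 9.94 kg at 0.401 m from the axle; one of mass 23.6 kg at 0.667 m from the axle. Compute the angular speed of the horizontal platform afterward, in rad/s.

No external torque acts about the axle; L_before = L_after.
I_p = ½(73.3)(1.30)² = 61.94 kg·m².
Added inertia Σmr² = (9.94)(0.401)² + (23.6)(0.667)² = 12.10 kg·m²; I_f = 61.94 + 12.10 = 74.04 kg·m².
ω_f = I_p ω_i / I_f = (61.94)(3.17) / 74.04 = 2.652 rad/s.

ω_f ≈ 2.65 rad/s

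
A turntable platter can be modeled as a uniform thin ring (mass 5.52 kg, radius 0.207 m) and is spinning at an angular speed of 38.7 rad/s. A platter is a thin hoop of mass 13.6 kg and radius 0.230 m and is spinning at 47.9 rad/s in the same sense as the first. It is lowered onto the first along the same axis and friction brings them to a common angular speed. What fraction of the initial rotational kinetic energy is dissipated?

The coupling torques are internal; angular momentum about the shared axis is conserved.
Moments of inertia: I_A = (5.52)(0.207)² = 0.2365 kg·m²; I_B = (13.6)(0.230)² = 0.7194 kg·m².
Taking A's sense as positive: L = (0.2365)(38.7) + (0.7194)(47.9) = 43.61 kg·m²·rad/s.
Combined I = 0.2365 + 0.7194 = 0.9560 kg·m².
ω_f = L / I = 43.61 / 0.9560 = 45.62 rad/s.
KE_i = ½ΣIω² = 1002 J; KE_f = ½(0.9560)(45.62)² = 994.9 J.
Fraction dissipated = (KE_i − KE_f)/KE_i = 0.007515.

fraction ≈ 0.00751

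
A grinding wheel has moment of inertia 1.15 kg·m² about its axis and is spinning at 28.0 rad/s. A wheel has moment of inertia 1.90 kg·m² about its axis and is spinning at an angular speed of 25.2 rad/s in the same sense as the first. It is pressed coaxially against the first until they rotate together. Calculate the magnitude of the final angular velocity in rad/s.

|ω_f| ≈ 26.3 rad/s

The coupling torques are internal; angular momentum about the shared axis is conserved.
Taking A's sense as positive: L = (1.150)(28.0) + (1.900)(25.2) = 80.08 kg·m²·rad/s.
Combined I = 1.150 + 1.900 = 3.050 kg·m².
ω_f = L / I = 80.08 / 3.050 = 26.26 rad/s.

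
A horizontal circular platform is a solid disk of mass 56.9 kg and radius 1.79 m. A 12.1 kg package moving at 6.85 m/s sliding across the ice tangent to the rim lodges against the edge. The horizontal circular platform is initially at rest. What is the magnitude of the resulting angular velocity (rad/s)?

About the central axle the impulsive forces during the collision are internal, so angular momentum about that axis is conserved.
I_p = ½(56.9)(1.79)² = 91.16 kg·m². Taking the sense of the package's angular momentum as positive, L_{package} = m v R = (12.1)(6.85)(1.79) = 148.4 kg·m²/s.
L_i = 0 + 148.4 = 148.4 kg·m²/s.
After sticking, I_f = I_p + m R² = 91.16 + (12.1)(1.79)² = 129.9 kg·m².
ω_f = L_i / I_f = 148.4 / 129.9 = 1.142 rad/s.

|ω_f| ≈ 1.14 rad/s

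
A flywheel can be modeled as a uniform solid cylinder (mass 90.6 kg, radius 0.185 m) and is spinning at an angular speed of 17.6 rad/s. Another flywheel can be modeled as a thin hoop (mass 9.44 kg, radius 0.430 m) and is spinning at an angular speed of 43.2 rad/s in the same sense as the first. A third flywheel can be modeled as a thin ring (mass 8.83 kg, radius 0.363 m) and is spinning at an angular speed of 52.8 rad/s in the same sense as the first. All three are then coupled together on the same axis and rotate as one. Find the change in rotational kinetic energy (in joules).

The coupling torques are internal; angular momentum about the shared axis is conserved.
Moments of inertia: I_A = ½(90.6)(0.185)² = 1.550 kg·m²; I_B = (9.44)(0.430)² = 1.745 kg·m²; I_C = (8.83)(0.363)² = 1.164 kg·m².
Taking A's sense as positive: L = (1.550)(17.6) + (1.745)(43.2) + (1.164)(52.8) = 164.1 kg·m²·rad/s.
Combined I = 1.550 + 1.745 + 1.164 = 4.459 kg·m².
ω_f = L / I = 164.1 / 4.459 = 36.80 rad/s.
KE_i = ½ΣIω² = 3491 J; KE_f = ½(4.459)(36.80)² = 3020 J.

ΔKE ≈ -470 J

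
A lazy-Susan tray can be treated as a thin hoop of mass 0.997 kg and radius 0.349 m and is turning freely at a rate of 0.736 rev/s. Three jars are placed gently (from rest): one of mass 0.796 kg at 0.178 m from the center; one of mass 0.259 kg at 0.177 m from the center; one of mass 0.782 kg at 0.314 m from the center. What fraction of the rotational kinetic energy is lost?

The added mass arrives with no angular momentum about the center, and any external torque about the center is negligible, so the system's angular momentum is conserved.
I_p = (0.997)(0.349)² = 0.1214 kg·m².
Added inertia Σmr² = (0.796)(0.178)² + (0.259)(0.177)² + (0.782)(0.314)² = 0.1104 kg·m²; I_f = 0.1214 + 0.1104 = 0.2319 kg·m².
ω_f = I_p ω_i / I_f = (0.1214)(0.736) / 0.2319 = 0.3855 rev/s.
KE_i = ½(0.1214)(4.624 rad/s)² = 1.298 J; KE_f = ½(0.2319)(2.422)² = 0.6800 J.
Fraction lost = 0.4763.

fraction ≈ 0.476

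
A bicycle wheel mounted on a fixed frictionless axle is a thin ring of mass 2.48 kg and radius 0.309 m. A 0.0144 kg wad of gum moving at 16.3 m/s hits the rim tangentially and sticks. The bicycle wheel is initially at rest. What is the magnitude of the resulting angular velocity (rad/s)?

|ω_f| ≈ 0.305 rad/s

About the axle the impulsive forces during the collision are internal, so angular momentum about that axis is conserved.
I_p = (2.48)(0.309)² = 0.2368 kg·m². Taking the sense of the wad of gum's angular momentum as positive, L_{wad} = m v R = (0.0144)(16.3)(0.309) = 0.07253 kg·m²/s.
L_i = 0 + 0.07253 = 0.07253 kg·m²/s.
After sticking, I_f = I_p + m R² = 0.2368 + (0.0144)(0.309)² = 0.2382 kg·m².
ω_f = L_i / I_f = 0.07253 / 0.2382 = 0.3045 rad/s.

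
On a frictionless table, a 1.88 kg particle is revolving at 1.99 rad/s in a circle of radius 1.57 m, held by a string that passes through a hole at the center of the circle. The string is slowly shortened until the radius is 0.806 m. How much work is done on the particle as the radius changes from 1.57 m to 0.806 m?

W ≈ 25.6 J

No torque about the axis ⇒ m r₁² ω₁ = m r₂² ω₂.
ω₂ = ω₁ (r₁/r₂)² = (1.99)(1.57/0.806)² = 7.551 rad/s.
W = ΔKE = ½m(v₂² − v₁²) = 25.64 J.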